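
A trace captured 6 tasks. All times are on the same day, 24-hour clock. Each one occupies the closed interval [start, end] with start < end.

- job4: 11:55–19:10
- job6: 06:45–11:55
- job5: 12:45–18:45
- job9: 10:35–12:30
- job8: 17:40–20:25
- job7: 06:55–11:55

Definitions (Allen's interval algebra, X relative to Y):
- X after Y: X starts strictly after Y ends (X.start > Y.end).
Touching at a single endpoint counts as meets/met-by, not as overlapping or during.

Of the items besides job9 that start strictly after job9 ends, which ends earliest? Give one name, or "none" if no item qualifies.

job5

Target job9 = [10:35, 12:30].
job4 [11:55, 19:10] → overlapped-by → excluded.
job5 [12:45, 18:45] → after → candidate.
job6 [06:45, 11:55] → overlaps → excluded.
job7 [06:55, 11:55] → overlaps → excluded.
job8 [17:40, 20:25] → after → candidate.
Among candidates, earliest end is 18:45 → job5.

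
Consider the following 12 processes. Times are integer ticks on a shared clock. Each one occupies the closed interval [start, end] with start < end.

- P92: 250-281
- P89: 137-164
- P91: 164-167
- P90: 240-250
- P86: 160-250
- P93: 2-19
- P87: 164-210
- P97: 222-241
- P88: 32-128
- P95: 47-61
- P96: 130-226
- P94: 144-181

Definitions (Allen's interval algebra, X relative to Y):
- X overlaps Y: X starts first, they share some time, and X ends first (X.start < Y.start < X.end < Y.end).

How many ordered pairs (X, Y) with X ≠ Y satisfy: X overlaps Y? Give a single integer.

7

Checking all 132 ordered pairs for relation 'overlaps'; matching pairs in alphabetical order:
(P89, P86): P89 overlaps P86 ✓
(P89, P94): P89 overlaps P94 ✓
(P94, P86): P94 overlaps P86 ✓
(P94, P87): P94 overlaps P87 ✓
(P96, P86): P96 overlaps P86 ✓
(P96, P97): P96 overlaps P97 ✓
(P97, P90): P97 overlaps P90 ✓
Count: 7.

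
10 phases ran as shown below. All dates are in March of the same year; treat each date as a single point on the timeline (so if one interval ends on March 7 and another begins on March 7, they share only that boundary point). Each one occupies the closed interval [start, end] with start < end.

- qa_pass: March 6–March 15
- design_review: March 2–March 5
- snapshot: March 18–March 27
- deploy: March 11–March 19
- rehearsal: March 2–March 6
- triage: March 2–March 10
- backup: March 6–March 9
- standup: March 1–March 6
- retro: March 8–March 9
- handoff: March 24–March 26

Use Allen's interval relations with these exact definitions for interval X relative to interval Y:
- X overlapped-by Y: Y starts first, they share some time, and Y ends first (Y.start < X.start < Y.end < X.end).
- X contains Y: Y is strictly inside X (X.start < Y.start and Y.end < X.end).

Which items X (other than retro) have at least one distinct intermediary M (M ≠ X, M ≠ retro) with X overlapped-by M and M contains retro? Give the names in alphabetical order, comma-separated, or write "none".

Target retro = [March 8, March 9].
Intermediaries M with M contains retro: qa_pass, triage.
Via qa_pass — items with X overlapped-by qa_pass: deploy.
Via triage — items with X overlapped-by triage: qa_pass.
Union: deploy, qa_pass.

deploy, qa_pass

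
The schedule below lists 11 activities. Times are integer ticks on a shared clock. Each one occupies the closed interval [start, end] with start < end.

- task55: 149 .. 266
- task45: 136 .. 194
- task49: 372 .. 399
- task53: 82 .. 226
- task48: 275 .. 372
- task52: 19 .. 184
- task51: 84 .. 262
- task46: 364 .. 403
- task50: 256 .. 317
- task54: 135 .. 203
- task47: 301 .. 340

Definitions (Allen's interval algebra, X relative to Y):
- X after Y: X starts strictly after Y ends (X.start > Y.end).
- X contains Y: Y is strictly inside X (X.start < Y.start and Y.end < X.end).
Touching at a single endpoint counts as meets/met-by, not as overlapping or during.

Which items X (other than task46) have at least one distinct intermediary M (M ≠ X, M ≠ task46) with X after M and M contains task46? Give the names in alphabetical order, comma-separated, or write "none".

none

Target task46 = [364, 403].
Intermediaries M with M contains task46: none.
Union: none.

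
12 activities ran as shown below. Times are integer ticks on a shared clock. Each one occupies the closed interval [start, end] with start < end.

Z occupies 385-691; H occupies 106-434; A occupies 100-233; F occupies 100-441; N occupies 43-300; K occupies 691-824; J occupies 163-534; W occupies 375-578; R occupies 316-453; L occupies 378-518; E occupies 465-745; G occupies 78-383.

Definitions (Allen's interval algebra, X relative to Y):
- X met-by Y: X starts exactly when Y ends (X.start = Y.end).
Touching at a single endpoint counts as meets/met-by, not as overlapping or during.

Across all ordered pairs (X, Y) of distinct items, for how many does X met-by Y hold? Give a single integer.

Checking all 132 ordered pairs for relation 'met-by'; matching pairs in alphabetical order:
(K, Z): K met-by Z ✓
Count: 1.

1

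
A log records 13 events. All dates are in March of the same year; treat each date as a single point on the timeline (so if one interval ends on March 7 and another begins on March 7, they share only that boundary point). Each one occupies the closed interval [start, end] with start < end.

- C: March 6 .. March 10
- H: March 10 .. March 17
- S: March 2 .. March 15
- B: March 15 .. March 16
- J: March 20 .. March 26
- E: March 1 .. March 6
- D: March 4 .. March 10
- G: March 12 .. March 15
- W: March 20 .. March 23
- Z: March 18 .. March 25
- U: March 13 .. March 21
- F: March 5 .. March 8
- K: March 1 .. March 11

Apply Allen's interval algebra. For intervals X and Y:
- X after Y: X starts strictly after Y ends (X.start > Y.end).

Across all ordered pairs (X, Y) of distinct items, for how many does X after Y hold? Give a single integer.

44

Checking all 156 ordered pairs for relation 'after'; matching pairs in alphabetical order:
(B, C): B after C ✓
(B, D): B after D ✓
(B, E): B after E ✓
(B, F): B after F ✓
(B, K): B after K ✓
(G, C): G after C ✓
(G, D): G after D ✓
(G, E): G after E ✓
(G, F): G after F ✓
(G, K): G after K ✓
(H, E): H after E ✓
(H, F): H after F ✓
(J, B): J after B ✓
(J, C): J after C ✓
(J, D): J after D ✓
(J, E): J after E ✓
(J, F): J after F ✓
(J, G): J after G ✓
(J, H): J after H ✓
(J, K): J after K ✓
(J, S): J after S ✓
(U, C): U after C ✓
(U, D): U after D ✓
(U, E): U after E ✓
... plus 20 further pairs not listed.
Count: 44.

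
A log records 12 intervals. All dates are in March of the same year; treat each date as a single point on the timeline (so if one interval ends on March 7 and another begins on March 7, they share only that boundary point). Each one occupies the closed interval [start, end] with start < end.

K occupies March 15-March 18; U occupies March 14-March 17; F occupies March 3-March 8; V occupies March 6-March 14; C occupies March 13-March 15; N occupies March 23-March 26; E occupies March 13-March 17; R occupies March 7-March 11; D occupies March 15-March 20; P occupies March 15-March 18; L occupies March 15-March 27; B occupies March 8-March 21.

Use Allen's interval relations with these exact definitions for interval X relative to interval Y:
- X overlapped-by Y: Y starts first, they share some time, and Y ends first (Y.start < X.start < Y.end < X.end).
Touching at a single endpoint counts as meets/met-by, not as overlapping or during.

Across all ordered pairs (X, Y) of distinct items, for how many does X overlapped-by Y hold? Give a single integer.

Checking all 132 ordered pairs for relation 'overlapped-by'; matching pairs in alphabetical order:
(B, R): B overlapped-by R ✓
(B, V): B overlapped-by V ✓
(C, V): C overlapped-by V ✓
(D, E): D overlapped-by E ✓
(D, U): D overlapped-by U ✓
(E, V): E overlapped-by V ✓
(K, E): K overlapped-by E ✓
(K, U): K overlapped-by U ✓
(L, B): L overlapped-by B ✓
(L, E): L overlapped-by E ✓
(L, U): L overlapped-by U ✓
(P, E): P overlapped-by E ✓
(P, U): P overlapped-by U ✓
(R, F): R overlapped-by F ✓
(U, C): U overlapped-by C ✓
(V, F): V overlapped-by F ✓
Count: 16.

16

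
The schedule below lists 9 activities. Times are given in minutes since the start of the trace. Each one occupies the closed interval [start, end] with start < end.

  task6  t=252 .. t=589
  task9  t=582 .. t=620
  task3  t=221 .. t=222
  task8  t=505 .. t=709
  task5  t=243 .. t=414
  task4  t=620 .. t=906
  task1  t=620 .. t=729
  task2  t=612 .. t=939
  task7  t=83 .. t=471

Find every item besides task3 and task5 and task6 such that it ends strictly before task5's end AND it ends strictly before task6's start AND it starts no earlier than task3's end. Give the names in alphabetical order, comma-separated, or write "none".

Conditions: its end is strictly before task5's end (X.end < t=414) AND its end is strictly before task6's start (X.end < t=252) AND its start is no earlier than task3's end (X.start >= t=222).
task1: end t=729 < t=414? ✗; end t=729 < t=252? ✗; start t=620 >= t=222? ✓ → no.
task2: end t=939 < t=414? ✗; end t=939 < t=252? ✗; start t=612 >= t=222? ✓ → no.
task4: end t=906 < t=414? ✗; end t=906 < t=252? ✗; start t=620 >= t=222? ✓ → no.
task7: end t=471 < t=414? ✗; end t=471 < t=252? ✗; start t=83 >= t=222? ✗ → no.
task8: end t=709 < t=414? ✗; end t=709 < t=252? ✗; start t=505 >= t=222? ✓ → no.
task9: end t=620 < t=414? ✗; end t=620 < t=252? ✗; start t=582 >= t=222? ✓ → no.
Result: none.

none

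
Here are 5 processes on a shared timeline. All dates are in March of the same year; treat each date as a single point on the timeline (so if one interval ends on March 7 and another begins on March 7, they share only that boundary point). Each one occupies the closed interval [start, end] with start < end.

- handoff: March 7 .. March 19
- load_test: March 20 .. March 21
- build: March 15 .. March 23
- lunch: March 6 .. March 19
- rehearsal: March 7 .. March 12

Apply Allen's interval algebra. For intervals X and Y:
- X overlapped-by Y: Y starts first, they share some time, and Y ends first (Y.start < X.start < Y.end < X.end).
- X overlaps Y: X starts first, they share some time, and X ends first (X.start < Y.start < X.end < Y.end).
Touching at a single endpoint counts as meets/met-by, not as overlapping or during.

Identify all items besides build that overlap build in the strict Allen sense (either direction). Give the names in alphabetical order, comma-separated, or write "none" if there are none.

handoff, lunch

Target build = [March 15, March 23].
handoff [March 7, March 19] → overlaps → yes.
load_test [March 20, March 21] → during → no.
lunch [March 6, March 19] → overlaps → yes.
rehearsal [March 7, March 12] → before → no.
Result: handoff, lunch.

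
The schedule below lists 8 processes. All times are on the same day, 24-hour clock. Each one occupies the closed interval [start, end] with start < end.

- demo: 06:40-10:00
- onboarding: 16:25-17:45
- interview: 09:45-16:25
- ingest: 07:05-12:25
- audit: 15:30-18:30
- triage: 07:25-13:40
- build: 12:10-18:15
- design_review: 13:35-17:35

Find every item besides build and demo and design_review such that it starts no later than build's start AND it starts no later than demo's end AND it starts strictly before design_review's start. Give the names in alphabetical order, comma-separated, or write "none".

ingest, interview, triage

Conditions: its start is no later than build's start (X.start <= 12:10) AND its start is no later than demo's end (X.start <= 10:00) AND its start is strictly before design_review's start (X.start < 13:35).
audit: start 15:30 <= 12:10? ✗; start 15:30 <= 10:00? ✗; start 15:30 < 13:35? ✗ → no.
ingest: start 07:05 <= 12:10? ✓; start 07:05 <= 10:00? ✓; start 07:05 < 13:35? ✓ → yes.
interview: start 09:45 <= 12:10? ✓; start 09:45 <= 10:00? ✓; start 09:45 < 13:35? ✓ → yes.
onboarding: start 16:25 <= 12:10? ✗; start 16:25 <= 10:00? ✗; start 16:25 < 13:35? ✗ → no.
triage: start 07:25 <= 12:10? ✓; start 07:25 <= 10:00? ✓; start 07:25 < 13:35? ✓ → yes.
Result: ingest, interview, triage.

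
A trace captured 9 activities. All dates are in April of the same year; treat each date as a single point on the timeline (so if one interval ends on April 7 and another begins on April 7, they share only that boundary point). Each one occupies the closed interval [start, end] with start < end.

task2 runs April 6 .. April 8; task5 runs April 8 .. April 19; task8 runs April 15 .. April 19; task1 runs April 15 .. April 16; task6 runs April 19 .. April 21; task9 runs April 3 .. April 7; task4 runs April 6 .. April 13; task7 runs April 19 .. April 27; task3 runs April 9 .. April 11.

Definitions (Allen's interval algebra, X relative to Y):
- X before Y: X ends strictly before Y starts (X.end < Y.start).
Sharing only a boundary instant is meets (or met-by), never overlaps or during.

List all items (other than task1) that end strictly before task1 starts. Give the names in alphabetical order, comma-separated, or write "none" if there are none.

task2, task3, task4, task9

Target task1 = [April 15, April 16].
task2 [April 6, April 8] → before → yes.
task3 [April 9, April 11] → before → yes.
task4 [April 6, April 13] → before → yes.
task5 [April 8, April 19] → contains → no.
task6 [April 19, April 21] → after → no.
task7 [April 19, April 27] → after → no.
task8 [April 15, April 19] → started-by → no.
task9 [April 3, April 7] → before → yes.
Result: task2, task3, task4, task9.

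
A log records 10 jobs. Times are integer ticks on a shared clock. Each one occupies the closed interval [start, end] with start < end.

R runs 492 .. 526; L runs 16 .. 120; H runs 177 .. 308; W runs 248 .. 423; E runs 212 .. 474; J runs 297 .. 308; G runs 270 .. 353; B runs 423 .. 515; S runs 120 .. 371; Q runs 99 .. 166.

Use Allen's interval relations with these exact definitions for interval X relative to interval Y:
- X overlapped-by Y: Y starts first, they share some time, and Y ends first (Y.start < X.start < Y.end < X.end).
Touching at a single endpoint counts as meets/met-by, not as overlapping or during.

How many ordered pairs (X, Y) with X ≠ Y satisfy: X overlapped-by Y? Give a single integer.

9

Checking all 90 ordered pairs for relation 'overlapped-by'; matching pairs in alphabetical order:
(B, E): B overlapped-by E ✓
(E, H): E overlapped-by H ✓
(E, S): E overlapped-by S ✓
(G, H): G overlapped-by H ✓
(Q, L): Q overlapped-by L ✓
(R, B): R overlapped-by B ✓
(S, Q): S overlapped-by Q ✓
(W, H): W overlapped-by H ✓
(W, S): W overlapped-by S ✓
Count: 9.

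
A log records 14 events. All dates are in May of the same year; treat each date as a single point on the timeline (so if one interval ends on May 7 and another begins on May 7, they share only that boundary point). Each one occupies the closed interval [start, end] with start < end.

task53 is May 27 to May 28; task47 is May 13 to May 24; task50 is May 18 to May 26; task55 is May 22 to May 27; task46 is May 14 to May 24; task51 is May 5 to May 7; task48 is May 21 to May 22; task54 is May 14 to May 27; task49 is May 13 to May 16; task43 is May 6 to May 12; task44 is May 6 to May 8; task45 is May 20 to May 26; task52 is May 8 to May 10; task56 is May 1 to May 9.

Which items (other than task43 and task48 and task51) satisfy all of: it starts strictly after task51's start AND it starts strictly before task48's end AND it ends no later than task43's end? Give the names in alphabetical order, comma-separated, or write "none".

task44, task52

Conditions: its start is strictly after task51's start (X.start > May 5) AND its start is strictly before task48's end (X.start < May 22) AND its end is no later than task43's end (X.end <= May 12).
task44: start May 6 > May 5? ✓; start May 6 < May 22? ✓; end May 8 <= May 12? ✓ → yes.
task45: start May 20 > May 5? ✓; start May 20 < May 22? ✓; end May 26 <= May 12? ✗ → no.
task46: start May 14 > May 5? ✓; start May 14 < May 22? ✓; end May 24 <= May 12? ✗ → no.
task47: start May 13 > May 5? ✓; start May 13 < May 22? ✓; end May 24 <= May 12? ✗ → no.
task49: start May 13 > May 5? ✓; start May 13 < May 22? ✓; end May 16 <= May 12? ✗ → no.
task50: start May 18 > May 5? ✓; start May 18 < May 22? ✓; end May 26 <= May 12? ✗ → no.
task52: start May 8 > May 5? ✓; start May 8 < May 22? ✓; end May 10 <= May 12? ✓ → yes.
task53: start May 27 > May 5? ✓; start May 27 < May 22? ✗; end May 28 <= May 12? ✗ → no.
task54: start May 14 > May 5? ✓; start May 14 < May 22? ✓; end May 27 <= May 12? ✗ → no.
task55: start May 22 > May 5? ✓; start May 22 < May 22? ✗; end May 27 <= May 12? ✗ → no.
task56: start May 1 > May 5? ✗; start May 1 < May 22? ✓; end May 9 <= May 12? ✓ → no.
Result: task44, task52.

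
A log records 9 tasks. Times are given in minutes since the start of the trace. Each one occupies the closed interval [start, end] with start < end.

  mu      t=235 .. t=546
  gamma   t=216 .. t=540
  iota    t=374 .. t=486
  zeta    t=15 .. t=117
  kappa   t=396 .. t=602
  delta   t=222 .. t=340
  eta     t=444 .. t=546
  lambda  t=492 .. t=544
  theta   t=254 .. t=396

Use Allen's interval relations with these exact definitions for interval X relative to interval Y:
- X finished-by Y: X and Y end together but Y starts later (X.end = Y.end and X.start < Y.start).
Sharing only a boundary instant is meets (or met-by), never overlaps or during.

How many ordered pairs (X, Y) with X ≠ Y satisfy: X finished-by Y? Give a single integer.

Checking all 72 ordered pairs for relation 'finished-by'; matching pairs in alphabetical order:
(mu, eta): mu finished-by eta ✓
Count: 1.

1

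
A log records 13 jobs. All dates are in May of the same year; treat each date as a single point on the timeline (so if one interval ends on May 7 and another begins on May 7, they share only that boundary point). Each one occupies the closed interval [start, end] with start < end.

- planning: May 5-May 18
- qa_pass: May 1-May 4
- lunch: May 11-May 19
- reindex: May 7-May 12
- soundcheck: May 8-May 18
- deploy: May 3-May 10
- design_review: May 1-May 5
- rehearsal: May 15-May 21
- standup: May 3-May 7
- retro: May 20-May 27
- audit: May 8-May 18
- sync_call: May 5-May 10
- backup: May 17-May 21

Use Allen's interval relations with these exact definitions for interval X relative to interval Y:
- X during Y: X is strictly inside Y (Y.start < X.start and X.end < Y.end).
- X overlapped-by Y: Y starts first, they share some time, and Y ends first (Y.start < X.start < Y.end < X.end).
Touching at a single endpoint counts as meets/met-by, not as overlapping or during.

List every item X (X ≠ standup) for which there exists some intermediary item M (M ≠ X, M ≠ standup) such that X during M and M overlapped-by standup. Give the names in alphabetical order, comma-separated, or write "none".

Target standup = [May 3, May 7].
Intermediaries M with M overlapped-by standup: planning, sync_call.
Via planning — items with X during planning: reindex.
Via sync_call — items with X during sync_call: none.
Union: reindex.

reindex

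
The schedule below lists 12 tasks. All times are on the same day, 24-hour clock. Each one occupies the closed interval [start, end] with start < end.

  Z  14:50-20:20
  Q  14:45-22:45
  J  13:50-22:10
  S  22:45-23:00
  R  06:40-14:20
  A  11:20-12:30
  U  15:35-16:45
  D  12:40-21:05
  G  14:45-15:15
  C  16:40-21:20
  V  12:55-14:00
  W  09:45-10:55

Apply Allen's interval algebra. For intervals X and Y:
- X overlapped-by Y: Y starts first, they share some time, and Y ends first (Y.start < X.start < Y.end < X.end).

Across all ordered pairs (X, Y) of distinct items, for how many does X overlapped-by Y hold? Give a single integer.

10

Checking all 132 ordered pairs for relation 'overlapped-by'; matching pairs in alphabetical order:
(C, D): C overlapped-by D ✓
(C, U): C overlapped-by U ✓
(C, Z): C overlapped-by Z ✓
(D, R): D overlapped-by R ✓
(J, D): J overlapped-by D ✓
(J, R): J overlapped-by R ✓
(J, V): J overlapped-by V ✓
(Q, D): Q overlapped-by D ✓
(Q, J): Q overlapped-by J ✓
(Z, G): Z overlapped-by G ✓
Count: 10.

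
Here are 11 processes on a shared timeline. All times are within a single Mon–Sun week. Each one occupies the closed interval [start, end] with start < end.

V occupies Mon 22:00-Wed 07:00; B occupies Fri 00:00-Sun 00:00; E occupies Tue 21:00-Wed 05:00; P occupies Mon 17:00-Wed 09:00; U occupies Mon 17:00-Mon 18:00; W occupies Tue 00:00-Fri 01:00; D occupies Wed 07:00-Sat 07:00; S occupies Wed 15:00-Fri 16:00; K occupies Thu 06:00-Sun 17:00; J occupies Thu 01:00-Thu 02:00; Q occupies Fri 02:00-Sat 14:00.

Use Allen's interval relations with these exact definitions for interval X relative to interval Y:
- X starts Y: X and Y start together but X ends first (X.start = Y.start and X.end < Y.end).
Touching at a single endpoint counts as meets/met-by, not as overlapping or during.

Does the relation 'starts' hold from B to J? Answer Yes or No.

No

B = [Fri 00:00, Sun 00:00], J = [Thu 01:00, Thu 02:00].
Actual relation of B to J: after.
Asked whether 'starts' holds → No.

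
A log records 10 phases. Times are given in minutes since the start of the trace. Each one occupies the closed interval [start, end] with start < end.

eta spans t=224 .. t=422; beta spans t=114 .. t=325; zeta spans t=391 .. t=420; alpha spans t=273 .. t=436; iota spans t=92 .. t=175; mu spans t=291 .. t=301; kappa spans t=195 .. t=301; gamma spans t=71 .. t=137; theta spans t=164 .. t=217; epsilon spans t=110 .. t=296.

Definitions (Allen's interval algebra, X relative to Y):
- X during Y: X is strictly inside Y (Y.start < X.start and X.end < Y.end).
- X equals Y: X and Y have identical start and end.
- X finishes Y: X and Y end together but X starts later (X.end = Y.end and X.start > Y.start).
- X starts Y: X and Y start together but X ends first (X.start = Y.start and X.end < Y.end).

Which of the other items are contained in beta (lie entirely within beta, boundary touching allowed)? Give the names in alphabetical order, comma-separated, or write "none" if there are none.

kappa, mu, theta

Target beta = [t=114, t=325].
alpha [t=273, t=436] → overlapped-by → no.
epsilon [t=110, t=296] → overlaps → no.
eta [t=224, t=422] → overlapped-by → no.
gamma [t=71, t=137] → overlaps → no.
iota [t=92, t=175] → overlaps → no.
kappa [t=195, t=301] → during → yes.
mu [t=291, t=301] → during → yes.
theta [t=164, t=217] → during → yes.
zeta [t=391, t=420] → after → no.
Result: kappa, mu, theta.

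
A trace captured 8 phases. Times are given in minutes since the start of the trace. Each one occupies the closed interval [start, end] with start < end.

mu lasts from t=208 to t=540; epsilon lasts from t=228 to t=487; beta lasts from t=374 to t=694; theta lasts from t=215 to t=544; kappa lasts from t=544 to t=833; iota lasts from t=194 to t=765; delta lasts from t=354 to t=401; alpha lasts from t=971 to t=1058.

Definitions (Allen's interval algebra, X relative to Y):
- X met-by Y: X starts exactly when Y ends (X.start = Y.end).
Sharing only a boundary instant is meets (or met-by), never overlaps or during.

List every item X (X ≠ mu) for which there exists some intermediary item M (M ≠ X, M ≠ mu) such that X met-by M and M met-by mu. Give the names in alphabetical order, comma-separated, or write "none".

Target mu = [t=208, t=540].
Intermediaries M with M met-by mu: none.
Union: none.

none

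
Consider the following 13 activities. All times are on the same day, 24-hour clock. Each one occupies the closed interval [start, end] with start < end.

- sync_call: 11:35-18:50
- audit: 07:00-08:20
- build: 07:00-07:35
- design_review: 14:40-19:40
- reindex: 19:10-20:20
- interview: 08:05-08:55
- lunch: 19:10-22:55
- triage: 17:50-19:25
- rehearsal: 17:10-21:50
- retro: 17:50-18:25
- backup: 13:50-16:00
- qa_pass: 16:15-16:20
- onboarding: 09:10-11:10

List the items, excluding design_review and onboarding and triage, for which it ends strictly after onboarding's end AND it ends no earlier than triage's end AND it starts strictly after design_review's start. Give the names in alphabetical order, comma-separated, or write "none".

Conditions: its end is strictly after onboarding's end (X.end > 11:10) AND its end is no earlier than triage's end (X.end >= 19:25) AND its start is strictly after design_review's start (X.start > 14:40).
audit: end 08:20 > 11:10? ✗; end 08:20 >= 19:25? ✗; start 07:00 > 14:40? ✗ → no.
backup: end 16:00 > 11:10? ✓; end 16:00 >= 19:25? ✗; start 13:50 > 14:40? ✗ → no.
build: end 07:35 > 11:10? ✗; end 07:35 >= 19:25? ✗; start 07:00 > 14:40? ✗ → no.
interview: end 08:55 > 11:10? ✗; end 08:55 >= 19:25? ✗; start 08:05 > 14:40? ✗ → no.
lunch: end 22:55 > 11:10? ✓; end 22:55 >= 19:25? ✓; start 19:10 > 14:40? ✓ → yes.
qa_pass: end 16:20 > 11:10? ✓; end 16:20 >= 19:25? ✗; start 16:15 > 14:40? ✓ → no.
rehearsal: end 21:50 > 11:10? ✓; end 21:50 >= 19:25? ✓; start 17:10 > 14:40? ✓ → yes.
reindex: end 20:20 > 11:10? ✓; end 20:20 >= 19:25? ✓; start 19:10 > 14:40? ✓ → yes.
retro: end 18:25 > 11:10? ✓; end 18:25 >= 19:25? ✗; start 17:50 > 14:40? ✓ → no.
sync_call: end 18:50 > 11:10? ✓; end 18:50 >= 19:25? ✗; start 11:35 > 14:40? ✗ → no.
Result: lunch, rehearsal, reindex.

lunch, rehearsal, reindex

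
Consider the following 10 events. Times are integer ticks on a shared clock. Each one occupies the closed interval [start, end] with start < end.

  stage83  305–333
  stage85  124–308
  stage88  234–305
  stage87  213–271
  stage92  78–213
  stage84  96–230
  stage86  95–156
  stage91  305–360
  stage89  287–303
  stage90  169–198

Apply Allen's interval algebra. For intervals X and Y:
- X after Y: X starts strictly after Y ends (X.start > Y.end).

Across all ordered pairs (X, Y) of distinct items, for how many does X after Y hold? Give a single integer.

24

Checking all 90 ordered pairs for relation 'after'; matching pairs in alphabetical order:
(stage83, stage84): stage83 after stage84 ✓
(stage83, stage86): stage83 after stage86 ✓
(stage83, stage87): stage83 after stage87 ✓
(stage83, stage89): stage83 after stage89 ✓
(stage83, stage90): stage83 after stage90 ✓
(stage83, stage92): stage83 after stage92 ✓
(stage87, stage86): stage87 after stage86 ✓
(stage87, stage90): stage87 after stage90 ✓
(stage88, stage84): stage88 after stage84 ✓
(stage88, stage86): stage88 after stage86 ✓
(stage88, stage90): stage88 after stage90 ✓
(stage88, stage92): stage88 after stage92 ✓
(stage89, stage84): stage89 after stage84 ✓
(stage89, stage86): stage89 after stage86 ✓
(stage89, stage87): stage89 after stage87 ✓
(stage89, stage90): stage89 after stage90 ✓
(stage89, stage92): stage89 after stage92 ✓
(stage90, stage86): stage90 after stage86 ✓
(stage91, stage84): stage91 after stage84 ✓
(stage91, stage86): stage91 after stage86 ✓
(stage91, stage87): stage91 after stage87 ✓
(stage91, stage89): stage91 after stage89 ✓
(stage91, stage90): stage91 after stage90 ✓
(stage91, stage92): stage91 after stage92 ✓
Count: 24.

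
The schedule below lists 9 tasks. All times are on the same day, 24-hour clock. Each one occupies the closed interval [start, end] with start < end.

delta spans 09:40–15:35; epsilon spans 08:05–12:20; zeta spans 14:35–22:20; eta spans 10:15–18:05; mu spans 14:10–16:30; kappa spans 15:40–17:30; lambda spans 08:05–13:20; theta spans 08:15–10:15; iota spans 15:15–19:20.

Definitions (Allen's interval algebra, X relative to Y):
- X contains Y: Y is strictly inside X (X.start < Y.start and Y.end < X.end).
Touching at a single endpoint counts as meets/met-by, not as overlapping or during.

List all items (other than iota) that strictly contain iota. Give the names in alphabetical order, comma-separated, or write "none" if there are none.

Target iota = [15:15, 19:20].
delta [09:40, 15:35] → overlaps → no.
epsilon [08:05, 12:20] → before → no.
eta [10:15, 18:05] → overlaps → no.
kappa [15:40, 17:30] → during → no.
lambda [08:05, 13:20] → before → no.
mu [14:10, 16:30] → overlaps → no.
theta [08:15, 10:15] → before → no.
zeta [14:35, 22:20] → contains → yes.
Result: zeta.

zeta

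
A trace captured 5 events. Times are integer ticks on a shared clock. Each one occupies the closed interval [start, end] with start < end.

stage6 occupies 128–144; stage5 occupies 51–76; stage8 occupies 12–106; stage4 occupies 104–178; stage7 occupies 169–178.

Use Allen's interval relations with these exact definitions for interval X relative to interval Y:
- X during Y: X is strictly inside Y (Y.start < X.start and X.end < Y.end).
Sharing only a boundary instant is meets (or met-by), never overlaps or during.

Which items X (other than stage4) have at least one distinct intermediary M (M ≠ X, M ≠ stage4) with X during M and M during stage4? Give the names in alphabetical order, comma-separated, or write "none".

none

Target stage4 = [104, 178].
Intermediaries M with M during stage4: stage6.
Via stage6 — items with X during stage6: none.
Union: none.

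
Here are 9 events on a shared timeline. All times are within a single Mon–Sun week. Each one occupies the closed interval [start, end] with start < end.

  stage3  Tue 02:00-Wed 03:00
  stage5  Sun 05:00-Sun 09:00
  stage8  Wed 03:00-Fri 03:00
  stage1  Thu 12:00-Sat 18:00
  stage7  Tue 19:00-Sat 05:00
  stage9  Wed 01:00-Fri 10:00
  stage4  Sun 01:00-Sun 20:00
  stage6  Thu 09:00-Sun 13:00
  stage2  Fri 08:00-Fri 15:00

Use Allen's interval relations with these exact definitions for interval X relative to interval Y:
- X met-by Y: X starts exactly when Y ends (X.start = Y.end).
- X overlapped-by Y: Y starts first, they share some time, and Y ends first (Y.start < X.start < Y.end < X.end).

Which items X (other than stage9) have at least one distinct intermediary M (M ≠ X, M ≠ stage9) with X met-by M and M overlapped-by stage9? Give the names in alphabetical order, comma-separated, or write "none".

Target stage9 = [Wed 01:00, Fri 10:00].
Intermediaries M with M overlapped-by stage9: stage1, stage2, stage6.
Via stage1 — items with X met-by stage1: none.
Via stage2 — items with X met-by stage2: none.
Via stage6 — items with X met-by stage6: none.
Union: none.

none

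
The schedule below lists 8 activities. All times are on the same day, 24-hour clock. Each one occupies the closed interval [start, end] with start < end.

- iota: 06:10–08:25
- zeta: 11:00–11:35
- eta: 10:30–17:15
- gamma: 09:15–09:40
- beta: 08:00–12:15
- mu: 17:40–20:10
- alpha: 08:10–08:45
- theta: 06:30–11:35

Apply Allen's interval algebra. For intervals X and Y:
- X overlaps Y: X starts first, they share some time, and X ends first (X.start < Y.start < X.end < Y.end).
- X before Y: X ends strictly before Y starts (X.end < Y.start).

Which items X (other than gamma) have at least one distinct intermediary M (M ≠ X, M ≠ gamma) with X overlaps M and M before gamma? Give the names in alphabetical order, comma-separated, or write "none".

iota

Target gamma = [09:15, 09:40].
Intermediaries M with M before gamma: alpha, iota.
Via alpha — items with X overlaps alpha: iota.
Via iota — items with X overlaps iota: none.
Union: iota.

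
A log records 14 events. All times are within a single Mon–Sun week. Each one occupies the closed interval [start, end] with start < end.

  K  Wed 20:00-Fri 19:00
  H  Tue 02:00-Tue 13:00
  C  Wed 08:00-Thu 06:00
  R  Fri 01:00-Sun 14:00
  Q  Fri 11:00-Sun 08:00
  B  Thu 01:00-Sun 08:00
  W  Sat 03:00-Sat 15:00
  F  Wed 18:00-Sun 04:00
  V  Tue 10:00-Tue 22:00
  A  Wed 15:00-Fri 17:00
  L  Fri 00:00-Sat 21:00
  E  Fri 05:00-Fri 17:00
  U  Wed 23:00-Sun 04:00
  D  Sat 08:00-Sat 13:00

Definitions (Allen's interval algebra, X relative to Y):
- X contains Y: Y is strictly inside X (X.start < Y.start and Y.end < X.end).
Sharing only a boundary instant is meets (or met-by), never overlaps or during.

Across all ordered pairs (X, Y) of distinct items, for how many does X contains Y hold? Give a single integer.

Checking all 182 ordered pairs for relation 'contains'; matching pairs in alphabetical order:
(B, D): B contains D ✓
(B, E): B contains E ✓
(B, L): B contains L ✓
(B, W): B contains W ✓
(F, D): F contains D ✓
(F, E): F contains E ✓
(F, K): F contains K ✓
(F, L): F contains L ✓
(F, W): F contains W ✓
(K, E): K contains E ✓
(L, D): L contains D ✓
(L, E): L contains E ✓
(L, W): L contains W ✓
(Q, D): Q contains D ✓
(Q, W): Q contains W ✓
(R, D): R contains D ✓
(R, E): R contains E ✓
(R, Q): R contains Q ✓
(R, W): R contains W ✓
(U, D): U contains D ✓
(U, E): U contains E ✓
(U, L): U contains L ✓
(U, W): U contains W ✓
(W, D): W contains D ✓
Count: 24.

24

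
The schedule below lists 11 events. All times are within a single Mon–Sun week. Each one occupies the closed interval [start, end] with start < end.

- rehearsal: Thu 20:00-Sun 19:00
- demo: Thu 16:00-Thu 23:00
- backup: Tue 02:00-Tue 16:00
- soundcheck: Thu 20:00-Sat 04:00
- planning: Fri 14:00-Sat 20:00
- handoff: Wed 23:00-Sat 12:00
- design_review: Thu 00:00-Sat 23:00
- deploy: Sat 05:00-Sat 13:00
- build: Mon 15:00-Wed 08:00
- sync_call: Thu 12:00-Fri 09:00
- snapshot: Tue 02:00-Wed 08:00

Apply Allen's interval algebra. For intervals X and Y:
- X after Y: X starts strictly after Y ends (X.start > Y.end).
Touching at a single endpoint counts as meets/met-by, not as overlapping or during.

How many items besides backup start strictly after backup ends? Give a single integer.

8

Target backup = [Tue 02:00, Tue 16:00].
build [Mon 15:00, Wed 08:00] → contains → no.
demo [Thu 16:00, Thu 23:00] → after → counts.
deploy [Sat 05:00, Sat 13:00] → after → counts.
design_review [Thu 00:00, Sat 23:00] → after → counts.
handoff [Wed 23:00, Sat 12:00] → after → counts.
planning [Fri 14:00, Sat 20:00] → after → counts.
rehearsal [Thu 20:00, Sun 19:00] → after → counts.
snapshot [Tue 02:00, Wed 08:00] → started-by → no.
soundcheck [Thu 20:00, Sat 04:00] → after → counts.
sync_call [Thu 12:00, Fri 09:00] → after → counts.
Total: 8.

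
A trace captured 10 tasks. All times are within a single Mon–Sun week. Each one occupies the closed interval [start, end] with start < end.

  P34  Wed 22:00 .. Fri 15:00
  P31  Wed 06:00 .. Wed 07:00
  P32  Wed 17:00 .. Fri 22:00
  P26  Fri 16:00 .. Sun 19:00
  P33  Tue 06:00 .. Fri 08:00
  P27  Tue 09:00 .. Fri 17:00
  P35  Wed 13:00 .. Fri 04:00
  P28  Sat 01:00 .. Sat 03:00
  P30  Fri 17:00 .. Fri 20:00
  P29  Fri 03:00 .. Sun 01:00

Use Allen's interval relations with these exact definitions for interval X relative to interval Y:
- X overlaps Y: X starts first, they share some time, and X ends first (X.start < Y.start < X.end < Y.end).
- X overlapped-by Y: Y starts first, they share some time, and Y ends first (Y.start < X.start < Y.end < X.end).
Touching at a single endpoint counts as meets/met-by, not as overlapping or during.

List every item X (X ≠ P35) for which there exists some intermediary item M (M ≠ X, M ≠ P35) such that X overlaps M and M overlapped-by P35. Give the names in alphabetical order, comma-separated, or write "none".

P27, P32, P33, P34

Target P35 = [Wed 13:00, Fri 04:00].
Intermediaries M with M overlapped-by P35: P29, P32, P34.
Via P29 — items with X overlaps P29: P27, P32, P33, P34.
Via P32 — items with X overlaps P32: P27, P33.
Via P34 — items with X overlaps P34: P33.
Union: P27, P32, P33, P34.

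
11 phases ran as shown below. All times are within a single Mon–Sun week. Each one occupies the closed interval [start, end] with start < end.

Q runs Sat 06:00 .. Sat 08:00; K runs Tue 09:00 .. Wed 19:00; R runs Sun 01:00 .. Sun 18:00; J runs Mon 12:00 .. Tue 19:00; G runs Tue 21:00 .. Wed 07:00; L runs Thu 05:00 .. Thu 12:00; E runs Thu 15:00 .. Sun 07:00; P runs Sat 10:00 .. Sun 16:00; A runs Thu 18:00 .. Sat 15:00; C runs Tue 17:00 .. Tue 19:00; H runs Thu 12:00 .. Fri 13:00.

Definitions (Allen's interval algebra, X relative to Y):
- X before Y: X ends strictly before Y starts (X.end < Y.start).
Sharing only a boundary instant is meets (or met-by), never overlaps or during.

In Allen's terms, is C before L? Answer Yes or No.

Yes

C = [Tue 17:00, Tue 19:00], L = [Thu 05:00, Thu 12:00].
Actual relation of C to L: before.
Asked whether 'before' holds → Yes.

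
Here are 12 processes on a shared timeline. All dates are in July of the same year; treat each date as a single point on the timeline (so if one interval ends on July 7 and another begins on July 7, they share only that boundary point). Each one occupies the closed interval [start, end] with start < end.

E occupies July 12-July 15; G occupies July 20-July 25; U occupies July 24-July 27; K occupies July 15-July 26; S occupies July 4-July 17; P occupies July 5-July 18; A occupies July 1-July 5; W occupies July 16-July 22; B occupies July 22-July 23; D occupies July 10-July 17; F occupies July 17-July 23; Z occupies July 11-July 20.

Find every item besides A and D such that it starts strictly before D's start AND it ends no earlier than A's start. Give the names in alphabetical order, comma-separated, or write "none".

P, S

Conditions: its start is strictly before D's start (X.start < July 10) AND its end is no earlier than A's start (X.end >= July 1).
B: start July 22 < July 10? ✗; end July 23 >= July 1? ✓ → no.
E: start July 12 < July 10? ✗; end July 15 >= July 1? ✓ → no.
F: start July 17 < July 10? ✗; end July 23 >= July 1? ✓ → no.
G: start July 20 < July 10? ✗; end July 25 >= July 1? ✓ → no.
K: start July 15 < July 10? ✗; end July 26 >= July 1? ✓ → no.
P: start July 5 < July 10? ✓; end July 18 >= July 1? ✓ → yes.
S: start July 4 < July 10? ✓; end July 17 >= July 1? ✓ → yes.
U: start July 24 < July 10? ✗; end July 27 >= July 1? ✓ → no.
W: start July 16 < July 10? ✗; end July 22 >= July 1? ✓ → no.
Z: start July 11 < July 10? ✗; end July 20 >= July 1? ✓ → no.
Result: P, S.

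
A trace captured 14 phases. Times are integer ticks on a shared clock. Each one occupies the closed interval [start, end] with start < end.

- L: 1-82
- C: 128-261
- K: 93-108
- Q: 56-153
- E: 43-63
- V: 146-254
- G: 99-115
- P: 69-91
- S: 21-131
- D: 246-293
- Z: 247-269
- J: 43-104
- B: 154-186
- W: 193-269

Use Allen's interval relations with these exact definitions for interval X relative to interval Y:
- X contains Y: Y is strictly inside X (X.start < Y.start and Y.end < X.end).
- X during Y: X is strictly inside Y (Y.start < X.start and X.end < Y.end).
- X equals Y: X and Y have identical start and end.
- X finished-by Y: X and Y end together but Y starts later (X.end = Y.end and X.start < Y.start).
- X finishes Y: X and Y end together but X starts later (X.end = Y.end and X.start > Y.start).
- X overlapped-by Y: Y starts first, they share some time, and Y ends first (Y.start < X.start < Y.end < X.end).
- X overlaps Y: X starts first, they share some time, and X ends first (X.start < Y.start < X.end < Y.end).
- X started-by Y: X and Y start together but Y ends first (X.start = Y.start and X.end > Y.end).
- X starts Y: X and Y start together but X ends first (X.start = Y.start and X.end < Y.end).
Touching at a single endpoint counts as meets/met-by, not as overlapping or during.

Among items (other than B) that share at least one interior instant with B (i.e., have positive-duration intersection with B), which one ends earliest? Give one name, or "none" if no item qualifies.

Target B = [154, 186].
C [128, 261] → contains → candidate.
D [246, 293] → after → excluded.
E [43, 63] → before → excluded.
G [99, 115] → before → excluded.
J [43, 104] → before → excluded.
K [93, 108] → before → excluded.
L [1, 82] → before → excluded.
P [69, 91] → before → excluded.
Q [56, 153] → before → excluded.
S [21, 131] → before → excluded.
V [146, 254] → contains → candidate.
W [193, 269] → after → excluded.
Z [247, 269] → after → excluded.
Among candidates, earliest end is 254 → V.

V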